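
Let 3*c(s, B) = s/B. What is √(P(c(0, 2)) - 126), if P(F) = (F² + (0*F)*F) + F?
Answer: 3*I*√14 ≈ 11.225*I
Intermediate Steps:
c(s, B) = s/(3*B) (c(s, B) = (s/B)/3 = s/(3*B))
P(F) = F + F² (P(F) = (F² + 0*F) + F = (F² + 0) + F = F² + F = F + F²)
√(P(c(0, 2)) - 126) = √(((⅓)*0/2)*(1 + (⅓)*0/2) - 126) = √(((⅓)*0*(½))*(1 + (⅓)*0*(½)) - 126) = √(0*(1 + 0) - 126) = √(0*1 - 126) = √(0 - 126) = √(-126) = 3*I*√14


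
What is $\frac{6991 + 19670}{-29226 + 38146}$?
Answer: $\frac{26661}{8920} \approx 2.9889$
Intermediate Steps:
$\frac{6991 + 19670}{-29226 + 38146} = \frac{26661}{8920}$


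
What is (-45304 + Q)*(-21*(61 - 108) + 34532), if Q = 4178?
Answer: -1460754394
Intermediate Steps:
(-45304 + Q)*(-21*(61 - 108) + 34532) = (-45304 + 4178)*(-21*(61 - 108) + 34532) = -41126*(-21*(-47) + 34532) = -41126*(987 + 34532) = -41126*35519 = -1460754394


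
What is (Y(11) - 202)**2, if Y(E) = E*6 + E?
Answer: 15625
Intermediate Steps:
Y(E) = 7*E (Y(E) = 6*E + E = 7*E)
(Y(11) - 202)**2 = (7*11 - 202)**2 = (77 - 202)**2 = (-125)**2 = 15625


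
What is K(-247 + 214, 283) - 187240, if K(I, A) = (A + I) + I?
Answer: -187023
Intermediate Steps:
K(I, A) = A + 2*I
K(-247 + 214, 283) - 187240 = (283 + 2*(-247 + 214)) - 187240 = (283 + 2*(-33)) - 187240 = (283 - 66) - 187240 = 217 - 187240 = -187023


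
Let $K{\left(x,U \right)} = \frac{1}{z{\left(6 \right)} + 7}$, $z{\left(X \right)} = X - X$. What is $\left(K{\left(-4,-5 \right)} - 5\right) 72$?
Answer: $- \frac{2448}{7} \approx -349.71$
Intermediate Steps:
$z{\left(X \right)} = 0$
$K{\left(x,U \right)} = \frac{1}{7}$ ($K{\left(x,U \right)} = \frac{1}{0 + 7} = \frac{1}{7}$)
$\left(K{\left(-4,-5 \right)} - 5\right) 72 = \left(\frac{1}{7} - 5\right) 72 = \left(- \frac{34}{7}\right) 72 = - \frac{2448}{7}$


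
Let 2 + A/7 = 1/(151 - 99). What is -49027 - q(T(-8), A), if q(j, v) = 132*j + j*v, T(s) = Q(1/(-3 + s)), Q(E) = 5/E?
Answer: -2211539/52 ≈ -42530.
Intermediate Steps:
A = -721/52 (A = -14 + 7/(151 - 99) = -14 + 7/52 = -721/52 ≈ -13.865)
T(s) = -15 + 5*s (T(s) = 5/(1/(-3 + s)) = 5*(-3 + s) = -15 + 5*s)
-49027 - q(T(-8), A) = -49027 - (-15 + 5*(-8))*(132 - 721/52) = -49027 - (-15 - 40)*6143/52 = -49027 - (-55)*6143/52 = -49027 - 1*(-337865/52) = -49027 + 337865/52 = -2211539/52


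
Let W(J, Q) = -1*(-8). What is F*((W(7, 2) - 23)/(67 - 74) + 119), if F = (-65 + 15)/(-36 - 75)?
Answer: 42400/777 ≈ 54.569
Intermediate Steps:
W(J, Q) = 8
F = 50/111 (F = -50/(-111) = -50*(-1/111) = 50/111 ≈ 0.45045)
F*((W(7, 2) - 23)/(67 - 74) + 119) = 50*((8 - 23)/(67 - 74) + 119)/111 = 50*(-15/(-7) + 119)/111 = 50*(-15*(-⅐) + 119)/111 = 50*(15/7 + 119)/111 = (50/111)*(848/7) = 42400/777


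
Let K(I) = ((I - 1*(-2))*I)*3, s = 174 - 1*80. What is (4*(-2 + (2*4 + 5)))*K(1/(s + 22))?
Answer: 7689/3364 ≈ 2.2857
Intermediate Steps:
s = 94 (s = 174 - 80 = 94)
K(I) = 3*I*(2 + I) (K(I) = ((I + 2)*I)*3 = ((2 + I)*I)*3 = (I*(2 + I))*3 = 3*I*(2 + I))
(4*(-2 + (2*4 + 5)))*K(1/(s + 22)) = (4*(-2 + (2*4 + 5)))*(3*(2 + 1/(94 + 22))/(94 + 22)) = (4*(-2 + (8 + 5)))*(3*(2 + 1/116)/116) = (4*(-2 + 13))*(3*(1/116)*(2 + 1/116)) = (4*11)*(3*(1/116)*(233/116)) = 44*(699/13456) = 7689/3364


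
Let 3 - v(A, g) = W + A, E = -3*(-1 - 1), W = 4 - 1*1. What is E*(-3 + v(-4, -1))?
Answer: 6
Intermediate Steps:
W = 3 (W = 4 - 1 = 3)
E = 6 (E = -3*(-2) = 6)
v(A, g) = -A (v(A, g) = 3 - (3 + A) = 3 + (-3 - A) = -A)
E*(-3 + v(-4, -1)) = 6*(-3 - 1*(-4)) = 6*(-3 + 4) = 6*1 = 6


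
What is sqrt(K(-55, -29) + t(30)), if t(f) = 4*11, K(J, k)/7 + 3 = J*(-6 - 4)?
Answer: sqrt(3873) ≈ 62.233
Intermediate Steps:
K(J, k) = -21 - 70*J (K(J, k) = -21 + 7*(J*(-6 - 4)) = -21 + 7*(J*(-10)) = -21 + 7*(-10*J) = -21 - 70*J)
t(f) = 44
sqrt(K(-55, -29) + t(30)) = sqrt((-21 - 70*(-55)) + 44) = sqrt((-21 + 3850) + 44) = sqrt(3829 + 44) = sqrt(3873)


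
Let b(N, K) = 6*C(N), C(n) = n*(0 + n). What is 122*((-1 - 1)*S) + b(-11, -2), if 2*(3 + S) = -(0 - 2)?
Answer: 1214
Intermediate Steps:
S = -2 (S = -3 + (-(0 - 2))/2 = -3 + (-1*(-2))/2 = -3 + (½)*2 = -3 + 1 = -2)
C(n) = n² (C(n) = n*n = n²)
b(N, K) = 6*N²
122*((-1 - 1)*S) + b(-11, -2) = 122*((-1 - 1)*(-2)) + 6*(-11)² = 122*(-2*(-2)) + 6*121 = 122*4 + 726 = 488 + 726 = 1214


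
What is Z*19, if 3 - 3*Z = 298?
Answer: -5605/3 ≈ -1868.3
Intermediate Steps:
Z = -295/3 (Z = 1 - ⅓*298 = 1 - 298/3 = -295/3 ≈ -98.333)
Z*19 = -295/3*19 = -5605/3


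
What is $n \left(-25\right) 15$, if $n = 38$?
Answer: $-14250$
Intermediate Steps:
$n \left(-25\right) 15 = 38 \left(-25\right) 15 = \left(-950\right) 15 = -14250$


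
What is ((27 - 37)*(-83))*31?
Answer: 25730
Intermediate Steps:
((27 - 37)*(-83))*31 = -10*(-83)*31 = 830*31 = 25730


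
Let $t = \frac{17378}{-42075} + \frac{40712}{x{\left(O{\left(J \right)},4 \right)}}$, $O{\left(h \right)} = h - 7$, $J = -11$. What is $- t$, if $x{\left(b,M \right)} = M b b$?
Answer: $- \frac{23478271}{757350} \approx -31.001$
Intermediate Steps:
$O{\left(h \right)} = -7 + h$
$x{\left(b,M \right)} = M b^{2}$
$t = \frac{23478271}{757350}$ ($t = \frac{17378}{-42075} + \frac{40712}{4 \left(-7 - 11\right)^{2}} = 17378 \left(- \frac{1}{42075}\right) + \frac{40712}{4 \left(-18\right)^{2}} = - \frac{17378}{42075} + \frac{40712}{4 \cdot 324} = - \frac{17378}{42075} + \frac{40712}{1296} = - \frac{17378}{42075} + 40712 \cdot \frac{1}{1296} = - \frac{17378}{42075} + \frac{5089}{162} = \frac{23478271}{757350} \approx 31.001$)
$- t = \left(-1\right) \frac{23478271}{757350} = - \frac{23478271}{757350}$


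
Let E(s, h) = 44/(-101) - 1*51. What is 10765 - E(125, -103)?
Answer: 1092460/101 ≈ 10816.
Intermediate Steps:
E(s, h) = -5195/101 (E(s, h) = 44*(-1/101) - 51 = -44/101 - 51 = -5195/101)
10765 - E(125, -103) = 10765 - 1*(-5195/101) = 10765 + 5195/101 = 1092460/101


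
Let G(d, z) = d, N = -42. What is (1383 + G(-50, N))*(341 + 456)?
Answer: 1062401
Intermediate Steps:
(1383 + G(-50, N))*(341 + 456) = (1383 - 50)*(341 + 456) = 1333*797 = 1062401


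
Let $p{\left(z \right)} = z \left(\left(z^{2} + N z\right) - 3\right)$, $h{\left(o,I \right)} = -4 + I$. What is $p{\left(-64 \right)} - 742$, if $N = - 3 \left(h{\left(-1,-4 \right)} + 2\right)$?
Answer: $-188966$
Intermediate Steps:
$N = 18$ ($N = - 3 \left(\left(-4 - 4\right) + 2\right) = - 3 \left(-8 + 2\right) = \left(-3\right) \left(-6\right) = 18$)
$p{\left(z \right)} = z \left(-3 + z^{2} + 18 z\right)$ ($p{\left(z \right)} = z \left(\left(z^{2} + 18 z\right) - 3\right) = z \left(-3 + z^{2} + 18 z\right)$)
$p{\left(-64 \right)} - 742 = - 64 \left(-3 + \left(-64\right)^{2} + 18 \left(-64\right)\right) - 742 = - 64 \left(-3 + 4096 - 1152\right) - 742 = \left(-64\right) 2941 - 742 = -188224 - 742 = -188966$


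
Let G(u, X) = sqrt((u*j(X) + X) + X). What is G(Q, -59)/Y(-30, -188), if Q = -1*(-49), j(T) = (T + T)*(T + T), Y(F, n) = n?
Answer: -sqrt(682158)/188 ≈ -4.3932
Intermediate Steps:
j(T) = 4*T**2 (j(T) = (2*T)*(2*T) = 4*T**2)
Q = 49
G(u, X) = sqrt(2*X + 4*u*X**2) (G(u, X) = sqrt((u*(4*X**2) + X) + X) = sqrt((4*u*X**2 + X) + X) = sqrt((X + 4*u*X**2) + X) = sqrt(2*X + 4*u*X**2))
G(Q, -59)/Y(-30, -188) = (sqrt(2)*sqrt(-59*(1 + 2*(-59)*49)))/(-188) = (sqrt(2)*sqrt(-59*(1 - 5782)))*(-1/188) = (sqrt(2)*sqrt(-59*(-5781)))*(-1/188) = (sqrt(2)*sqrt(341079))*(-1/188) = sqrt(682158)*(-1/188) = -sqrt(682158)/188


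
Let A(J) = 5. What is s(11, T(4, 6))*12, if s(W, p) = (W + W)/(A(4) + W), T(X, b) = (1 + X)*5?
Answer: 33/2 ≈ 16.500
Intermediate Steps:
T(X, b) = 5 + 5*X
s(W, p) = 2*W/(5 + W) (s(W, p) = (W + W)/(5 + W) = (2*W)/(5 + W) = 2*W/(5 + W))
s(11, T(4, 6))*12 = (2*11/(5 + 11))*12 = (2*11/16)*12 = (2*11*(1/16))*12 = (11/8)*12 = 33/2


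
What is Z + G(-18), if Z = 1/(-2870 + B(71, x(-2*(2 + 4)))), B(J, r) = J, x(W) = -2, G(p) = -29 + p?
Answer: -131554/2799 ≈ -47.000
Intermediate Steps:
Z = -1/2799 (Z = 1/(-2870 + 71) = 1/(-2799) = -1/2799 ≈ -0.00035727)
Z + G(-18) = -1/2799 + (-29 - 18) = -1/2799 - 47 = -131554/2799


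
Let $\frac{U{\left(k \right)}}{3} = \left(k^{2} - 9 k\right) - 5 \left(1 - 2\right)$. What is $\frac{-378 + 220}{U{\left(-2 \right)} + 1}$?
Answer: $- \frac{79}{41} \approx -1.9268$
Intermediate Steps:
$U{\left(k \right)} = 15 - 27 k + 3 k^{2}$ ($U{\left(k \right)} = 3 \left(\left(k^{2} - 9 k\right) - 5 \left(1 - 2\right)\right) = 3 \left(\left(k^{2} - 9 k\right) - -5\right) = 3 \left(\left(k^{2} - 9 k\right) + 5\right) = 3 \left(5 + k^{2} - 9 k\right) = 15 - 27 k + 3 k^{2}$)
$\frac{-378 + 220}{U{\left(-2 \right)} + 1} = \frac{-378 + 220}{\left(15 - -54 + 3 \left(-2\right)^{2}\right) + 1} = - \frac{158}{\left(15 + 54 + 3 \cdot 4\right) + 1} = - \frac{158}{\left(15 + 54 + 12\right) + 1} = - \frac{158}{81 + 1} = - \frac{158}{82} = \left(-158\right) \frac{1}{82} = - \frac{79}{41}$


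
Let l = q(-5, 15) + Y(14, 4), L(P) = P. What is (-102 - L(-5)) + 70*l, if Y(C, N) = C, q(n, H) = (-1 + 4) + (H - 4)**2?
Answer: 9563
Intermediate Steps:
q(n, H) = 3 + (-4 + H)**2
l = 138 (l = (3 + (-4 + 15)**2) + 14 = (3 + 11**2) + 14 = (3 + 121) + 14 = 124 + 14 = 138)
(-102 - L(-5)) + 70*l = (-102 - 1*(-5)) + 70*138 = (-102 + 5) + 9660 = -97 + 9660 = 9563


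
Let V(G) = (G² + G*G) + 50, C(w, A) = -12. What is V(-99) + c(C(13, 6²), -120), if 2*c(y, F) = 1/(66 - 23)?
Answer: 1690073/86 ≈ 19652.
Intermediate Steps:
V(G) = 50 + 2*G² (V(G) = (G² + G²) + 50 = 2*G² + 50 = 50 + 2*G²)
c(y, F) = 1/86 (c(y, F) = 1/(2*(66 - 23)) = (½)/43 = (½)*(1/43) = 1/86)
V(-99) + c(C(13, 6²), -120) = (50 + 2*(-99)²) + 1/86 = (50 + 2*9801) + 1/86 = (50 + 19602) + 1/86 = 19652 + 1/86 = 1690073/86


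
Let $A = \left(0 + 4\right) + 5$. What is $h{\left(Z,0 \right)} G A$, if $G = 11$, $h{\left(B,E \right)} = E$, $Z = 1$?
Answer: $0$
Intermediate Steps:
$A = 9$ ($A = 4 + 5 = 9$)
$h{\left(Z,0 \right)} G A = 0 \cdot 11 \cdot 9 = 0 \cdot 9 = 0$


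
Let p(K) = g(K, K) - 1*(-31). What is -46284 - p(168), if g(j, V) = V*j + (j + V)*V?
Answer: -130987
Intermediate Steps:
g(j, V) = V*j + V*(V + j) (g(j, V) = V*j + (V + j)*V = V*j + V*(V + j))
p(K) = 31 + 3*K² (p(K) = K*(K + 2*K) - 1*(-31) = K*(3*K) + 31 = 3*K² + 31 = 31 + 3*K²)
-46284 - p(168) = -46284 - (31 + 3*168²) = -46284 - (31 + 3*28224) = -46284 - (31 + 84672) = -46284 - 1*84703 = -46284 - 84703 = -130987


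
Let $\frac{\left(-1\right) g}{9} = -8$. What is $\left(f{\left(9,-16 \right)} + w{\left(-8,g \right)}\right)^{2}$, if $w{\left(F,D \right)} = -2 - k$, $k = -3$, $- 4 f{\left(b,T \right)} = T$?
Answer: $25$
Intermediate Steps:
$g = 72$ ($g = \left(-9\right) \left(-8\right) = 72$)
$f{\left(b,T \right)} = - \frac{T}{4}$
$w{\left(F,D \right)} = 1$ ($w{\left(F,D \right)} = -2 - -3 = -2 + 3 = 1$)
$\left(f{\left(9,-16 \right)} + w{\left(-8,g \right)}\right)^{2} = \left(\left(- \frac{1}{4}\right) \left(-16\right) + 1\right)^{2} = \left(4 + 1\right)^{2} = 5^{2} = 25$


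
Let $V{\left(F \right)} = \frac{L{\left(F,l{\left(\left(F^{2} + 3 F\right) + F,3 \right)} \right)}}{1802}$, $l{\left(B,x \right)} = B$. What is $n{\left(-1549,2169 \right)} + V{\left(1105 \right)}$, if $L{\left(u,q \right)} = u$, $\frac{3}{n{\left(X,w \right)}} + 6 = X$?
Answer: $\frac{100757}{164830} \approx 0.61128$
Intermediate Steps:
$n{\left(X,w \right)} = \frac{3}{-6 + X}$
$V{\left(F \right)} = \frac{F}{1802}$
$n{\left(-1549,2169 \right)} + V{\left(1105 \right)} = \frac{3}{-6 - 1549} + \frac{1}{1802} \cdot 1105 = \frac{3}{-1555} + \frac{65}{106} = 3 \left(- \frac{1}{1555}\right) + \frac{65}{106} = - \frac{3}{1555} + \frac{65}{106} = \frac{100757}{164830}$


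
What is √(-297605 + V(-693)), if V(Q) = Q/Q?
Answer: 2*I*√74401 ≈ 545.53*I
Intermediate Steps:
V(Q) = 1
√(-297605 + V(-693)) = √(-297605 + 1) = √(-297604) = 2*I*√74401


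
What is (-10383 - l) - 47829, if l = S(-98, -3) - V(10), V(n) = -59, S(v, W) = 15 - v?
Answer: -58384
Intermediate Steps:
l = 172 (l = (15 - 1*(-98)) - 1*(-59) = (15 + 98) + 59 = 113 + 59 = 172)
(-10383 - l) - 47829 = (-10383 - 1*172) - 47829 = (-10383 - 172) - 47829 = -10555 - 47829 = -58384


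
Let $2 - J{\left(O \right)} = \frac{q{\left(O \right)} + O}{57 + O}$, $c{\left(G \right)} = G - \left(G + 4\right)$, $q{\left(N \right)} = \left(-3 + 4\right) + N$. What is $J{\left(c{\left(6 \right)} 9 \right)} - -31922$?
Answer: $\frac{670475}{21} \approx 31927.0$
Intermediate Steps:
$q{\left(N \right)} = 1 + N$
$c{\left(G \right)} = -4$ ($c{\left(G \right)} = G - \left(4 + G\right) = -4$)
$J{\left(O \right)} = 2 - \frac{1 + 2 O}{57 + O}$ ($J{\left(O \right)} = 2 - \frac{\left(1 + O\right) + O}{57 + O} = 2 - \frac{1 + 2 O}{57 + O}$)
$J{\left(c{\left(6 \right)} 9 \right)} - -31922 = \frac{113}{57 - 36} - -31922 = \frac{113}{57 - 36} + 31922 = \frac{113}{21} + 31922 = \frac{670475}{21}$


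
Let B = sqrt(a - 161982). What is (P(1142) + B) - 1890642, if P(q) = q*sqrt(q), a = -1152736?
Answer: -1890642 + 1142*sqrt(1142) + I*sqrt(1314718) ≈ -1.8521e+6 + 1146.6*I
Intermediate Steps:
B = I*sqrt(1314718) (B = sqrt(-1152736 - 161982) = sqrt(-1314718) = I*sqrt(1314718) ≈ 1146.6*I)
P(q) = q**(3/2)
(P(1142) + B) - 1890642 = (1142**(3/2) + I*sqrt(1314718)) - 1890642 = (1142*sqrt(1142) + I*sqrt(1314718)) - 1890642 = -1890642 + 1142*sqrt(1142) + I*sqrt(1314718)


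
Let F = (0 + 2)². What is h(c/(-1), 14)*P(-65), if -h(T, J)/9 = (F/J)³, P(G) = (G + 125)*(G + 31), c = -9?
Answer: 146880/343 ≈ 428.22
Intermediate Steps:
F = 4 (F = 2² = 4)
P(G) = (31 + G)*(125 + G) (P(G) = (125 + G)*(31 + G) = (31 + G)*(125 + G))
h(T, J) = -576/J³ (h(T, J) = -9*64/J³ = -576/J³)
h(c/(-1), 14)*P(-65) = (-576/14³)*(3875 + (-65)² + 156*(-65)) = (-576*1/2744)*(3875 + 4225 - 10140) = -72/343*(-2040) = 146880/343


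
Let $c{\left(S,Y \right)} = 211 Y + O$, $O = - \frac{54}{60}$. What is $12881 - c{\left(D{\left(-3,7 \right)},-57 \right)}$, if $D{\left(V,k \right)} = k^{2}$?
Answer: $\frac{249089}{10} \approx 24909.0$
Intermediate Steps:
$O = - \frac{9}{10}$ ($O = \left(-54\right) \frac{1}{60} = - \frac{9}{10} \approx -0.9$)
$c{\left(S,Y \right)} = - \frac{9}{10} + 211 Y$ ($c{\left(S,Y \right)} = 211 Y - \frac{9}{10} = - \frac{9}{10} + 211 Y$)
$12881 - c{\left(D{\left(-3,7 \right)},-57 \right)} = 12881 - \left(- \frac{9}{10} + 211 \left(-57\right)\right) = 12881 - \left(- \frac{9}{10} - 12027\right) = 12881 - - \frac{120279}{10} = 12881 + \frac{120279}{10} = \frac{249089}{10}$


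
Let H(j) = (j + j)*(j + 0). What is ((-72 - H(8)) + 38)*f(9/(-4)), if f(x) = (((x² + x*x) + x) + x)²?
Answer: -164025/32 ≈ -5125.8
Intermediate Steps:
H(j) = 2*j² (H(j) = (2*j)*j = 2*j²)
f(x) = (2*x + 2*x²)² (f(x) = (((x² + x²) + x) + x)² = ((2*x² + x) + x)² = ((x + 2*x²) + x)² = (2*x + 2*x²)²)
((-72 - H(8)) + 38)*f(9/(-4)) = ((-72 - 2*8²) + 38)*(4*(9/(-4))²*(1 + 9/(-4))²) = ((-72 - 2*64) + 38)*(4*(9*(-¼))²*(1 + 9*(-¼))²) = ((-72 - 1*128) + 38)*(4*(-9/4)²*(1 - 9/4)²) = ((-72 - 128) + 38)*(4*(81/16)*(-5/4)²) = (-200 + 38)*(4*(81/16)*(25/16)) = -162*2025/64 = -164025/32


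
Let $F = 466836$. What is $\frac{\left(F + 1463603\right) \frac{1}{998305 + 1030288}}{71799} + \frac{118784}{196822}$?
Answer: $\frac{1235813018282539}{2047665074720811} \approx 0.60352$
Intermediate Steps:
$\frac{\left(F + 1463603\right) \frac{1}{998305 + 1030288}}{71799} + \frac{118784}{196822} = \frac{\left(466836 + 1463603\right) \frac{1}{998305 + 1030288}}{71799} + \frac{118784}{196822} = \frac{1930439}{2028593} \cdot \frac{1}{71799} + 118784 \cdot \frac{1}{196822} = 1930439 \cdot \frac{1}{2028593} \cdot \frac{1}{71799} + \frac{59392}{98411} = \frac{275777}{289799} \cdot \frac{1}{71799} + \frac{59392}{98411} = \frac{275777}{20807278401} + \frac{59392}{98411} = \frac{1235813018282539}{2047665074720811}$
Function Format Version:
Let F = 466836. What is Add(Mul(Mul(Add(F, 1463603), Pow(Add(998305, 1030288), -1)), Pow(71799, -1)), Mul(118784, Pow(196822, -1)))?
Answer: Rational(1235813018282539, 2047665074720811) ≈ 0.60352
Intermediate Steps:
Add(Mul(Mul(Add(F, 1463603), Pow(Add(998305, 1030288), -1)), Pow(71799, -1)), Mul(118784, Pow(196822, -1))) = Add(Mul(Mul(Add(466836, 1463603), Pow(Add(998305, 1030288), -1)), Pow(71799, -1)), Mul(118784, Pow(196822, -1))) = Add(Mul(Mul(1930439, Pow(2028593, -1)), Rational(1, 71799)), Mul(118784, Rational(1, 196822))) = Add(Mul(Mul(1930439, Rational(1, 2028593)), Rational(1, 71799)), Rational(59392, 98411)) = Add(Mul(Rational(275777, 289799), Rational(1, 71799)), Rational(59392, 98411)) = Add(Rational(275777, 20807278401), Rational(59392, 98411)) = Rational(1235813018282539, 2047665074720811)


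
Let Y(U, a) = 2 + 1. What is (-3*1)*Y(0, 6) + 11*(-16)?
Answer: -185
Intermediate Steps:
Y(U, a) = 3
(-3*1)*Y(0, 6) + 11*(-16) = -3*1*3 + 11*(-16) = -3*3 - 176 = -9 - 176 = -185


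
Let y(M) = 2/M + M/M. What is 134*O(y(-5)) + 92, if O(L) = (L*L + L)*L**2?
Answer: 86444/625 ≈ 138.31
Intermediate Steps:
y(M) = 1 + 2/M (y(M) = 2/M + 1 = 1 + 2/M)
O(L) = L**2*(L + L**2) (O(L) = (L**2 + L)*L**2 = (L + L**2)*L**2 = L**2*(L + L**2))
134*O(y(-5)) + 92 = 134*(((2 - 5)/(-5))**3*(1 + (2 - 5)/(-5))) + 92 = 134*((-1/5*(-3))**3*(1 - 1/5*(-3))) + 92 = 134*((3/5)**3*(1 + 3/5)) + 92 = 134*((27/125)*(8/5)) + 92 = 134*(216/625) + 92 = 28944/625 + 92 = 86444/625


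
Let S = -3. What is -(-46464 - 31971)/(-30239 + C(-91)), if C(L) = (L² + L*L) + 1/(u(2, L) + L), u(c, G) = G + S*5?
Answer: -441477/76982 ≈ -5.7348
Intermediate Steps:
u(c, G) = -15 + G (u(c, G) = G - 3*5 = G - 15 = -15 + G)
C(L) = 1/(-15 + 2*L) + 2*L² (C(L) = (L² + L*L) + 1/((-15 + L) + L) = (L² + L²) + 1/(-15 + 2*L) = 2*L² + 1/(-15 + 2*L) = 1/(-15 + 2*L) + 2*L²)
-(-46464 - 31971)/(-30239 + C(-91)) = -(-46464 - 31971)/(-30239 + (1 - 30*(-91)² + 4*(-91)³)/(-15 + 2*(-91))) = -(-78435)/(-30239 + (1 - 30*8281 + 4*(-753571))/(-15 - 182)) = -(-78435)/(-30239 + (1 - 248430 - 3014284)/(-197)) = -(-78435)/(-30239 - 1/197*(-3262713)) = -(-78435)/(-30239 + 3262713/197) = -(-78435)/(-2694370/197) = -(-78435)*(-197)/2694370 = -1*441477/76982 = -441477/76982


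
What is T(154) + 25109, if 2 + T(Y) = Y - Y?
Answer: 25107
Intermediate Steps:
T(Y) = -2 (T(Y) = -2 + (Y - Y) = -2 + 0 = -2)
T(154) + 25109 = -2 + 25109 = 25107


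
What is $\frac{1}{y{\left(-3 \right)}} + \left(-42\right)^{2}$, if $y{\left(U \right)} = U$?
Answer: $\frac{5291}{3} \approx 1763.7$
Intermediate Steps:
$\frac{1}{y{\left(-3 \right)}} + \left(-42\right)^{2} = \frac{1}{-3} + \left(-42\right)^{2} = - \frac{1}{3} + 1764 = \frac{5291}{3}$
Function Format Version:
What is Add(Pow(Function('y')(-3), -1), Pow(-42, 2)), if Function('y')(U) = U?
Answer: Rational(5291, 3) ≈ 1763.7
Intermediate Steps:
Add(Pow(Function('y')(-3), -1), Pow(-42, 2)) = Add(Pow(-3, -1), Pow(-42, 2)) = Add(Rational(-1, 3), 1764) = Rational(5291, 3)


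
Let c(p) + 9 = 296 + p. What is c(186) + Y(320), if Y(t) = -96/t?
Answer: 4727/10 ≈ 472.70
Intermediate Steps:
c(p) = 287 + p (c(p) = -9 + (296 + p) = 287 + p)
c(186) + Y(320) = (287 + 186) - 96/320 = 473 - 96*1/320 = 473 - 3/10 = 4727/10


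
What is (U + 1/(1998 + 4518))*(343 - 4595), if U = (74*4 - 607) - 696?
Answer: 6974992493/1629 ≈ 4.2818e+6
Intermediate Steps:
U = -1007 (U = (296 - 607) - 696 = -311 - 696 = -1007)
(U + 1/(1998 + 4518))*(343 - 4595) = (-1007 + 1/(1998 + 4518))*(343 - 4595) = (-1007 + 1/6516)*(-4252) = -6561611/6516*(-4252) = 6974992493/1629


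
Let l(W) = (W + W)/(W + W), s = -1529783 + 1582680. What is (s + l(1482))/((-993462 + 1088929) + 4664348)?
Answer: 52898/4759815 ≈ 0.011113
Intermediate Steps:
s = 52897
l(W) = 1 (l(W) = (2*W)/((2*W)) = (2*W)*(1/(2*W)) = 1)
(s + l(1482))/((-993462 + 1088929) + 4664348) = (52897 + 1)/((-993462 + 1088929) + 4664348) = 52898/(95467 + 4664348) = 52898/4759815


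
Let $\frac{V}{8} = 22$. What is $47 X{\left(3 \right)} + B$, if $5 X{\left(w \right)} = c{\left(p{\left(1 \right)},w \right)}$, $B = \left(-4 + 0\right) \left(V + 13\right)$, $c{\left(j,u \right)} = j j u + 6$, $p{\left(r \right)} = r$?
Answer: $- \frac{3357}{5} \approx -671.4$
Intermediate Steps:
$V = 176$ ($V = 8 \cdot 22 = 176$)
$c{\left(j,u \right)} = 6 + u j^{2}$ ($c{\left(j,u \right)} = j^{2} u + 6 = u j^{2} + 6 = 6 + u j^{2}$)
$B = -756$ ($B = \left(-4 + 0\right) \left(176 + 13\right) = \left(-4\right) 189 = -756$)
$X{\left(w \right)} = \frac{6}{5} + \frac{w}{5}$ ($X{\left(w \right)} = \frac{6 + w 1^{2}}{5} = \frac{6 + w 1}{5} = \frac{6 + w}{5} = \frac{6}{5} + \frac{w}{5}$)
$47 X{\left(3 \right)} + B = 47 \left(\frac{6}{5} + \frac{1}{5} \cdot 3\right) - 756 = 47 \left(\frac{6}{5} + \frac{3}{5}\right) - 756 = 47 \cdot \frac{9}{5} - 756 = \frac{423}{5} - 756 = - \frac{3357}{5}$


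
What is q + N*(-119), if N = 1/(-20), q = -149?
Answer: -2861/20 ≈ -143.05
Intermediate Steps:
N = -1/20 ≈ -0.050000
q + N*(-119) = -149 - 1/20*(-119) = -149 + 119/20 = -2861/20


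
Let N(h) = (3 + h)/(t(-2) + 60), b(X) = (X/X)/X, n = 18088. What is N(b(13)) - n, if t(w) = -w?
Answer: -7289444/403 ≈ -18088.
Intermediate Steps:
b(X) = 1/X
N(h) = 3/62 + h/62 (N(h) = (3 + h)/(-1*(-2) + 60) = (3 + h)/(2 + 60) = (3 + h)/62 = (3 + h)*(1/62) = 3/62 + h/62)
N(b(13)) - n = (3/62 + (1/62)/13) - 1*18088 = (3/62 + (1/62)*(1/13)) - 18088 = (3/62 + 1/806) - 18088 = 20/403 - 18088 = -7289444/403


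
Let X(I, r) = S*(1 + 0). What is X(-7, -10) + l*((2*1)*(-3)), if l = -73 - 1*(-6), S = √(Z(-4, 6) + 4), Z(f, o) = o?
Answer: 402 + √10 ≈ 405.16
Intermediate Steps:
S = √10 (S = √(6 + 4) = √10 ≈ 3.1623)
X(I, r) = √10 (X(I, r) = √10*(1 + 0) = √10*1 = √10)
l = -67 (l = -73 + 6 = -67)
X(-7, -10) + l*((2*1)*(-3)) = √10 - 67*2*1*(-3) = √10 - 134*(-3) = √10 - 67*(-6) = √10 + 402 = 402 + √10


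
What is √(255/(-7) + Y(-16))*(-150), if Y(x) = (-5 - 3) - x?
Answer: -150*I*√1393/7 ≈ -799.78*I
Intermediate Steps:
Y(x) = -8 - x
√(255/(-7) + Y(-16))*(-150) = √(255/(-7) + (-8 - 1*(-16)))*(-150) = √(255*(-⅐) + (-8 + 16))*(-150) = √(-255/7 + 8)*(-150) = √(-199/7)*(-150) = (I*√1393/7)*(-150) = -150*I*√1393/7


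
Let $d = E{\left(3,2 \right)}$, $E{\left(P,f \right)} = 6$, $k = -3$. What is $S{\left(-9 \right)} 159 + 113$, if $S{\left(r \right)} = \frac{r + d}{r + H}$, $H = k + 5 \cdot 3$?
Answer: $-46$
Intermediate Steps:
$d = 6$
$H = 12$ ($H = -3 + 5 \cdot 3 = -3 + 15 = 12$)
$S{\left(r \right)} = \frac{6 + r}{12 + r}$ ($S{\left(r \right)} = \frac{r + 6}{r + 12} = \frac{6 + r}{12 + r}$)
$S{\left(-9 \right)} 159 + 113 = \frac{6 - 9}{12 - 9} \cdot 159 + 113 = \frac{1}{3} \left(-3\right) 159 + 113 = \left(-1\right) 159 + 113 = -159 + 113 = -46$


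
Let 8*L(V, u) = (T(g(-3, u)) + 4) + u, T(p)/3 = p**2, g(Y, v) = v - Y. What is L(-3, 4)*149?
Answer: 23095/8 ≈ 2886.9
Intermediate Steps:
T(p) = 3*p**2
L(V, u) = 1/2 + u/8 + 3*(3 + u)**2/8 (L(V, u) = ((3*(u - 1*(-3))**2 + 4) + u)/8 = ((3*(u + 3)**2 + 4) + u)/8 = ((3*(3 + u)**2 + 4) + u)/8 = ((4 + 3*(3 + u)**2) + u)/8 = (4 + u + 3*(3 + u)**2)/8 = 1/2 + u/8 + 3*(3 + u)**2/8)
L(-3, 4)*149 = (1/2 + (1/8)*4 + 3*(3 + 4)**2/8)*149 = (1/2 + 1/2 + (3/8)*7**2)*149 = (1/2 + 1/2 + (3/8)*49)*149 = (1/2 + 1/2 + 147/8)*149 = (155/8)*149 = 23095/8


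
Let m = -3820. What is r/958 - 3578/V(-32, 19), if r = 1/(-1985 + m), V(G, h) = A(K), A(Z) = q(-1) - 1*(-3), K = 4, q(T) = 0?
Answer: -6632645941/5561190 ≈ -1192.7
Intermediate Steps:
A(Z) = 3 (A(Z) = 0 - 1*(-3) = 0 + 3 = 3)
V(G, h) = 3
r = -1/5805 (r = 1/(-1985 - 3820) = 1/(-5805) = -1/5805 ≈ -0.00017227)
r/958 - 3578/V(-32, 19) = -1/5805/958 - 3578/3 = -1/5805*1/958 - 3578*1/3 = -1/5561190 - 3578/3 = -6632645941/5561190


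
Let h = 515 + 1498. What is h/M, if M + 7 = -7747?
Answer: -2013/7754 ≈ -0.25961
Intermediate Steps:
h = 2013
M = -7754 (M = -7 - 7747 = -7754)
h/M = 2013/(-7754) = 2013*(-1/7754) = -2013/7754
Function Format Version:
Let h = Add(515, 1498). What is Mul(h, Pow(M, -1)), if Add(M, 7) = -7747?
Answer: Rational(-2013, 7754) ≈ -0.25961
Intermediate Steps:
h = 2013
M = -7754 (M = Add(-7, -7747) = -7754)
Mul(h, Pow(M, -1)) = Mul(2013, Pow(-7754, -1)) = Mul(2013, Rational(-1, 7754)) = Rational(-2013, 7754)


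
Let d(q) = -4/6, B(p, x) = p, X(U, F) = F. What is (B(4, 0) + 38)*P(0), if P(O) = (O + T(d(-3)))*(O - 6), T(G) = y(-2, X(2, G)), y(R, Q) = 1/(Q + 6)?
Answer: -189/4 ≈ -47.250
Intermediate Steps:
d(q) = -⅔ (d(q) = -4*⅙ = -⅔)
y(R, Q) = 1/(6 + Q)
T(G) = 1/(6 + G)
P(O) = (-6 + O)*(3/16 + O) (P(O) = (O + 1/(6 - ⅔))*(O - 6) = (O + 1/(16/3))*(-6 + O) = (O + 3/16)*(-6 + O) = (3/16 + O)*(-6 + O) = (-6 + O)*(3/16 + O))
(B(4, 0) + 38)*P(0) = (4 + 38)*(-9/8 + 0² - 93/16*0) = 42*(-9/8 + 0 + 0) = 42*(-9/8) = -189/4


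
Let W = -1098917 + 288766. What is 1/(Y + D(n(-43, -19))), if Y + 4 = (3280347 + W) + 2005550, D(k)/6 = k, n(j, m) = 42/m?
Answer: 19/85038846 ≈ 2.2343e-7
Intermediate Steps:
W = -810151
D(k) = 6*k
Y = 4475742 (Y = -4 + ((3280347 - 810151) + 2005550) = -4 + (2470196 + 2005550) = -4 + 4475746 = 4475742)
1/(Y + D(n(-43, -19))) = 1/(4475742 + 6*(42/(-19))) = 1/(4475742 + 6*(42*(-1/19))) = 1/(4475742 + 6*(-42/19)) = 1/(4475742 - 252/19) = 1/(85038846/19) = 19/85038846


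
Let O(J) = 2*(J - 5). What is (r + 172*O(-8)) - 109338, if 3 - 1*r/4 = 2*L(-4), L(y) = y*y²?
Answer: -113286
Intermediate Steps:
L(y) = y³
O(J) = -10 + 2*J (O(J) = 2*(-5 + J) = -10 + 2*J)
r = 524 (r = 12 - 8*(-4)³ = 12 - 8*(-64) = 12 - 4*(-128) = 12 + 512 = 524)
(r + 172*O(-8)) - 109338 = (524 + 172*(-10 + 2*(-8))) - 109338 = (524 + 172*(-10 - 16)) - 109338 = (524 + 172*(-26)) - 109338 = (524 - 4472) - 109338 = -3948 - 109338 = -113286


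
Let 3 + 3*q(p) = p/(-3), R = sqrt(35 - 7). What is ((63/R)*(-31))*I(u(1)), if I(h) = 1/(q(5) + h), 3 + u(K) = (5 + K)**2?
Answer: -2511*sqrt(7)/566 ≈ -11.738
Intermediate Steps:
R = 2*sqrt(7) (R = sqrt(28) = 2*sqrt(7) ≈ 5.2915)
q(p) = -1 - p/9 (q(p) = -1 + (p/(-3))/3 = -1 + (p*(-1/3))/3 = -1 + (-p/3)/3 = -1 - p/9)
u(K) = -3 + (5 + K)**2
I(h) = 1/(-14/9 + h) (I(h) = 1/((-1 - 1/9*5) + h) = 1/((-1 - 5/9) + h) = 1/(-14/9 + h))
((63/R)*(-31))*I(u(1)) = ((63/((2*sqrt(7))))*(-31))*(9/(-14 + 9*(-3 + (5 + 1)**2))) = ((63*(sqrt(7)/14))*(-31))*(9/(-14 + 9*(-3 + 6**2))) = ((9*sqrt(7)/2)*(-31))*(9/(-14 + 9*(-3 + 36))) = (-279*sqrt(7)/2)*(9/(-14 + 9*33)) = (-279*sqrt(7)/2)*(9/(-14 + 297)) = (-279*sqrt(7)/2)*(9/283) = (-279*sqrt(7)/2)*(9*(1/283)) = -279*sqrt(7)/2*(9/283) = -2511*sqrt(7)/566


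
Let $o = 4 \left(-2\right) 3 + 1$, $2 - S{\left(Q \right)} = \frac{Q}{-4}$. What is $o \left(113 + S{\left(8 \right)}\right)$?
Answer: $-2691$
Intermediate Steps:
$S{\left(Q \right)} = 2 + \frac{Q}{4}$ ($S{\left(Q \right)} = 2 - \frac{Q}{-4} = 2 - Q \left(- \frac{1}{4}\right) = 2 - - \frac{Q}{4} = 2 + \frac{Q}{4}$)
$o = -23$ ($o = \left(-8\right) 3 + 1 = -24 + 1 = -23$)
$o \left(113 + S{\left(8 \right)}\right) = - 23 \left(113 + \left(2 + \frac{1}{4} \cdot 8\right)\right) = - 23 \left(113 + \left(2 + 2\right)\right) = - 23 \left(113 + 4\right) = \left(-23\right) 117 = -2691$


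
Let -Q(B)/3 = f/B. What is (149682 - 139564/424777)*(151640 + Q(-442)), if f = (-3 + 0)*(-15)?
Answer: 2130769843726860125/93875717 ≈ 2.2698e+10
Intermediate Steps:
f = 45 (f = -3*(-15) = 45)
Q(B) = -135/B
(149682 - 139564/424777)*(151640 + Q(-442)) = (149682 - 139564/424777)*(151640 - 135/(-442)) = (149682 - 139564*1/424777)*(151640 - 135*(-1/442)) = (149682 - 139564/424777)*(151640 + 135/442) = (63581331350/424777)*(67025015/442) = 2130769843726860125/93875717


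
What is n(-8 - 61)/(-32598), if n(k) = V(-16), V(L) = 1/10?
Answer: -1/325980 ≈ -3.0677e-6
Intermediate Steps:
V(L) = ⅒ (V(L) = 1*(⅒) = ⅒)
n(k) = ⅒
n(-8 - 61)/(-32598) = (⅒)/(-32598) = (⅒)*(-1/32598) = -1/325980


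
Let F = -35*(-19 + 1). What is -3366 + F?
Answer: -2736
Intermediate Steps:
F = 630 (F = -35*(-18) = 630)
-3366 + F = -3366 + 630 = -2736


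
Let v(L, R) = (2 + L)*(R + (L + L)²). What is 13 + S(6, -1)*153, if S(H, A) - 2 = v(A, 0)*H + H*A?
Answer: 3073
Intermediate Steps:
v(L, R) = (2 + L)*(R + 4*L²) (v(L, R) = (2 + L)*(R + (2*L)²) = (2 + L)*(R + 4*L²))
S(H, A) = 2 + A*H + H*(4*A³ + 8*A²) (S(H, A) = 2 + ((2*0 + 4*A³ + 8*A² + A*0)*H + H*A) = 2 + ((0 + 4*A³ + 8*A² + 0)*H + A*H) = 2 + ((4*A³ + 8*A²)*H + A*H) = 2 + (H*(4*A³ + 8*A²) + A*H) = 2 + (A*H + H*(4*A³ + 8*A²)) = 2 + A*H + H*(4*A³ + 8*A²))
13 + S(6, -1)*153 = 13 + (2 - 1*6 + 4*6*(-1)²*(2 - 1))*153 = 13 + (2 - 6 + 4*6*1*1)*153 = 13 + (2 - 6 + 24)*153 = 13 + 20*153 = 13 + 3060 = 3073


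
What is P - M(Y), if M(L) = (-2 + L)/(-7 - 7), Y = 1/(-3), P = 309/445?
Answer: 1409/2670 ≈ 0.52772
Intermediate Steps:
P = 309/445 (P = 309*(1/445) = 309/445 ≈ 0.69438)
Y = -⅓ ≈ -0.33333
M(L) = ⅐ - L/14 (M(L) = (-2 + L)/(-14) = (-2 + L)*(-1/14) = ⅐ - L/14)
P - M(Y) = 309/445 - (⅐ - 1/14*(-⅓)) = 309/445 - (⅐ + 1/42) = 309/445 - 1*⅙ = 309/445 - ⅙ = 1409/2670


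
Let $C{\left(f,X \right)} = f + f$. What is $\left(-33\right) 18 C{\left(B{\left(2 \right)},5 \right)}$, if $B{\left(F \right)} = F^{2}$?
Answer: $-4752$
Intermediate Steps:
$C{\left(f,X \right)} = 2 f$
$\left(-33\right) 18 C{\left(B{\left(2 \right)},5 \right)} = \left(-33\right) 18 \cdot 2 \cdot 2^{2} = - 594 \cdot 2 \cdot 4 = \left(-594\right) 8 = -4752$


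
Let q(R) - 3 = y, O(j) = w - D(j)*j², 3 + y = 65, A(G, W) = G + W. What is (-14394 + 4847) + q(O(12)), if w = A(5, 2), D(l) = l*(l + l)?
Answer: -9482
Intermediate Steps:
D(l) = 2*l² (D(l) = l*(2*l) = 2*l²)
w = 7 (w = 5 + 2 = 7)
y = 62 (y = -3 + 65 = 62)
O(j) = 7 - 2*j⁴ (O(j) = 7 - 2*j²*j² = 7 - 2*j⁴)
q(R) = 65 (q(R) = 3 + 62 = 65)
(-14394 + 4847) + q(O(12)) = (-14394 + 4847) + 65 = -9547 + 65 = -9482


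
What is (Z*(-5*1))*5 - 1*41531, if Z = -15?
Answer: -41156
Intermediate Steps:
(Z*(-5*1))*5 - 1*41531 = -(-75)*5 - 1*41531 = -15*(-5)*5 - 41531 = 75*5 - 41531 = 375 - 41531 = -41156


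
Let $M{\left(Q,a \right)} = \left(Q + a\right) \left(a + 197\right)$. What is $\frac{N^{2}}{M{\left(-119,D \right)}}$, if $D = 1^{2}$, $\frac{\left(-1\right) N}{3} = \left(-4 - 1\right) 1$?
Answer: $- \frac{25}{2596} \approx -0.0096302$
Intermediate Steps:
$N = 15$ ($N = - 3 \left(-4 - 1\right) 1 = - 3 \left(\left(-5\right) 1\right) = \left(-3\right) \left(-5\right) = 15$)
$D = 1$
$M{\left(Q,a \right)} = \left(197 + a\right) \left(Q + a\right)$ ($M{\left(Q,a \right)} = \left(Q + a\right) \left(197 + a\right) = \left(197 + a\right) \left(Q + a\right)$)
$\frac{N^{2}}{M{\left(-119,D \right)}} = \frac{15^{2}}{1^{2} + 197 \left(-119\right) + 197 \cdot 1 - 119} = \frac{225}{1 - 23443 + 197 - 119} = \frac{225}{-23364} = 225 \left(- \frac{1}{23364}\right) = - \frac{25}{2596}$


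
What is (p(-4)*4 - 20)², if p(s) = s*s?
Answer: 1936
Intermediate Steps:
p(s) = s²
(p(-4)*4 - 20)² = ((-4)²*4 - 20)² = (16*4 - 20)² = (64 - 20)² = 44² = 1936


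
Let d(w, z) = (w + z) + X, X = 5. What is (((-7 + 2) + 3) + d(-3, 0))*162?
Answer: 0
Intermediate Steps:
d(w, z) = 5 + w + z (d(w, z) = (w + z) + 5 = 5 + w + z)
(((-7 + 2) + 3) + d(-3, 0))*162 = (((-7 + 2) + 3) + (5 - 3 + 0))*162 = ((-5 + 3) + 2)*162 = (-2 + 2)*162 = 0*162 = 0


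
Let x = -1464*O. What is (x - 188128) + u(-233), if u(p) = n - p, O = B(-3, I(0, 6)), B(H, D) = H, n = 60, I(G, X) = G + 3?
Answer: -183443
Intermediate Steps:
I(G, X) = 3 + G
O = -3
u(p) = 60 - p
x = 4392 (x = -1464*(-3) = 4392)
(x - 188128) + u(-233) = (4392 - 188128) + (60 - 1*(-233)) = -183736 + (60 + 233) = -183736 + 293 = -183443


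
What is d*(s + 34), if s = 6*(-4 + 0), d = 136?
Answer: 1360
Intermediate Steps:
s = -24 (s = 6*(-4) = -24)
d*(s + 34) = 136*(-24 + 34) = 136*10 = 1360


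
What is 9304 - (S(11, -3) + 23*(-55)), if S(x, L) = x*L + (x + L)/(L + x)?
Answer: 10601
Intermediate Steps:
S(x, L) = 1 + L*x (S(x, L) = L*x + (L + x)/(L + x) = L*x + 1 = 1 + L*x)
9304 - (S(11, -3) + 23*(-55)) = 9304 - ((1 - 3*11) + 23*(-55)) = 9304 - ((1 - 33) - 1265) = 9304 - (-32 - 1265) = 9304 - 1*(-1297) = 9304 + 1297 = 10601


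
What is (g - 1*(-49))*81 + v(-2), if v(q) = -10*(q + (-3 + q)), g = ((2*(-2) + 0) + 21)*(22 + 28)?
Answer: 72889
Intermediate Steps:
g = 850 (g = ((-4 + 0) + 21)*50 = (-4 + 21)*50 = 17*50 = 850)
v(q) = 30 - 20*q (v(q) = -10*(-3 + 2*q) = 30 - 20*q)
(g - 1*(-49))*81 + v(-2) = (850 - 1*(-49))*81 + (30 - 20*(-2)) = (850 + 49)*81 + (30 + 40) = 899*81 + 70 = 72819 + 70 = 72889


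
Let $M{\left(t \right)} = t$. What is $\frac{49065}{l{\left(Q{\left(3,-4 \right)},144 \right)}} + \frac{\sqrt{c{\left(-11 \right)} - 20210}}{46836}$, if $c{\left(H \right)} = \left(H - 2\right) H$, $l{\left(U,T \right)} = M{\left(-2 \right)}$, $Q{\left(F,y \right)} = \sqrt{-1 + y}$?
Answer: $- \frac{49065}{2} + \frac{i \sqrt{20067}}{46836} \approx -24533.0 + 0.0030246 i$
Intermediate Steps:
$l{\left(U,T \right)} = -2$
$c{\left(H \right)} = H \left(-2 + H\right)$ ($c{\left(H \right)} = \left(-2 + H\right) H = H \left(-2 + H\right)$)
$\frac{49065}{l{\left(Q{\left(3,-4 \right)},144 \right)}} + \frac{\sqrt{c{\left(-11 \right)} - 20210}}{46836} = \frac{49065}{-2} + \frac{\sqrt{- 11 \left(-2 - 11\right) - 20210}}{46836} = 49065 \left(- \frac{1}{2}\right) + \sqrt{\left(-11\right) \left(-13\right) - 20210} \cdot \frac{1}{46836} = - \frac{49065}{2} + \sqrt{143 - 20210} \cdot \frac{1}{46836} = - \frac{49065}{2} + \sqrt{-20067} \cdot \frac{1}{46836} = - \frac{49065}{2} + i \sqrt{20067} \cdot \frac{1}{46836} = - \frac{49065}{2} + \frac{i \sqrt{20067}}{46836}$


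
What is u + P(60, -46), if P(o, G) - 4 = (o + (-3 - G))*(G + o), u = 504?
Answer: 1950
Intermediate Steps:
P(o, G) = 4 + (G + o)*(-3 + o - G) (P(o, G) = 4 + (o + (-3 - G))*(G + o) = 4 + (-3 + o - G)*(G + o) = 4 + (G + o)*(-3 + o - G))
u + P(60, -46) = 504 + (4 + 60² - 1*(-46)² - 3*(-46) - 3*60) = 504 + (4 + 3600 - 1*2116 + 138 - 180) = 504 + (4 + 3600 - 2116 + 138 - 180) = 504 + 1446 = 1950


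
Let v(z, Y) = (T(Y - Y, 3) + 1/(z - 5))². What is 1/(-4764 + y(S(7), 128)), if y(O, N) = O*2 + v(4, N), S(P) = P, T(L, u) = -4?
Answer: -1/4725 ≈ -0.00021164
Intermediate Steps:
v(z, Y) = (-4 + 1/(-5 + z))² (v(z, Y) = (-4 + 1/(z - 5))² = (-4 + 1/(-5 + z))²)
y(O, N) = 25 + 2*O (y(O, N) = O*2 + (21 - 4*4)²/(-5 + 4)² = 2*O + (21 - 16)²/(-1)² = 2*O + 1*5² = 2*O + 1*25 = 2*O + 25 = 25 + 2*O)
1/(-4764 + y(S(7), 128)) = 1/(-4764 + (25 + 2*7)) = 1/(-4764 + (25 + 14)) = 1/(-4764 + 39) = 1/(-4725) = -1/4725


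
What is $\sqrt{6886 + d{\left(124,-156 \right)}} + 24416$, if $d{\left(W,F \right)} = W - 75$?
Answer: $24416 + \sqrt{6935} \approx 24499.0$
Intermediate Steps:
$d{\left(W,F \right)} = -75 + W$ ($d{\left(W,F \right)} = W - 75 = -75 + W$)
$\sqrt{6886 + d{\left(124,-156 \right)}} + 24416 = \sqrt{6886 + \left(-75 + 124\right)} + 24416 = \sqrt{6886 + 49} + 24416 = \sqrt{6935} + 24416 = 24416 + \sqrt{6935}$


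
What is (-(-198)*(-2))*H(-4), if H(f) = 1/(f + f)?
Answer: 99/2 ≈ 49.500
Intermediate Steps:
H(f) = 1/(2*f)
(-(-198)*(-2))*H(-4) = (-(-198)*(-2))*((1/2)/(-4)) = (-22*18)*((1/2)*(-1/4)) = -396*(-1/8) = 99/2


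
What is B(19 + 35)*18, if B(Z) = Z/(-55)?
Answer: -972/55 ≈ -17.673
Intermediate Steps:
B(Z) = -Z/55 (B(Z) = Z*(-1/55) = -Z/55)
B(19 + 35)*18 = -(19 + 35)/55*18 = -1/55*54*18 = -54/55*18 = -972/55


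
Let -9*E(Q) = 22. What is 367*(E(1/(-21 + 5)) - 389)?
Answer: -1292941/9 ≈ -1.4366e+5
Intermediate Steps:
E(Q) = -22/9 (E(Q) = -1/9*22 = -22/9)
367*(E(1/(-21 + 5)) - 389) = 367*(-22/9 - 389) = 367*(-3523/9) = -1292941/9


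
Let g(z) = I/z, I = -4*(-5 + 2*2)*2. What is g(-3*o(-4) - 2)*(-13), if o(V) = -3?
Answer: -104/7 ≈ -14.857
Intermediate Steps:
I = 8 (I = -4*(-5 + 4)*2 = -4*(-1)*2 = 4*2 = 8)
g(z) = 8/z
g(-3*o(-4) - 2)*(-13) = (8/(-3*(-3) - 2))*(-13) = (8/(9 - 2))*(-13) = (8/7)*(-13) = -104/7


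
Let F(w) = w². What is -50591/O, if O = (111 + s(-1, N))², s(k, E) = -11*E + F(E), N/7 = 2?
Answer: -50591/23409 ≈ -2.1612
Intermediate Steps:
N = 14 (N = 7*2 = 14)
s(k, E) = E² - 11*E (s(k, E) = -11*E + E² = E² - 11*E)
O = 23409 (O = (111 + 14*(-11 + 14))² = (111 + 14*3)² = (111 + 42)² = 153² = 23409)
-50591/O = -50591/23409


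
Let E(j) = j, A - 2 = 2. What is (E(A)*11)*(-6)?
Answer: -264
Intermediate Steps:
A = 4 (A = 2 + 2 = 4)
(E(A)*11)*(-6) = (4*11)*(-6) = 44*(-6) = -264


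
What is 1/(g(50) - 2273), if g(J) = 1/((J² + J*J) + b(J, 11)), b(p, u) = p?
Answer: -5050/11478649 ≈ -0.00043995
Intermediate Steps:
g(J) = 1/(J + 2*J²) (g(J) = 1/((J² + J*J) + J) = 1/((J² + J²) + J) = 1/(2*J² + J) = 1/(J + 2*J²))
1/(g(50) - 2273) = 1/(1/(50*(1 + 2*50)) - 2273) = 1/(1/(50*(1 + 100)) - 2273) = 1/((1/50)/101 - 2273) = 1/((1/50)*(1/101) - 2273) = 1/(1/5050 - 2273) = 1/(-11478649/5050) = -5050/11478649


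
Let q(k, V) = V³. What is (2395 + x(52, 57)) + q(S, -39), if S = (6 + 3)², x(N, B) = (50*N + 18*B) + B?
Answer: -53241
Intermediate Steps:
x(N, B) = 19*B + 50*N (x(N, B) = (18*B + 50*N) + B = 19*B + 50*N)
S = 81 (S = 9² = 81)
(2395 + x(52, 57)) + q(S, -39) = (2395 + (19*57 + 50*52)) + (-39)³ = (2395 + (1083 + 2600)) - 59319 = (2395 + 3683) - 59319 = 6078 - 59319 = -53241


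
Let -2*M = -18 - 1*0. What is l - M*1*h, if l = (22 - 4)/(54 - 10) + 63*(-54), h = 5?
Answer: -75825/22 ≈ -3446.6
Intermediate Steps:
M = 9 (M = -(-18 - 1*0)/2 = -(-18 + 0)/2 = -1/2*(-18) = 9)
l = -74835/22 (l = 18/44 - 3402 = 18*(1/44) - 3402 = 9/22 - 3402 = -74835/22 ≈ -3401.6)
l - M*1*h = -74835/22 - 9*1*5 = -74835/22 - 9*5 = -74835/22 - 1*45 = -74835/22 - 45 = -75825/22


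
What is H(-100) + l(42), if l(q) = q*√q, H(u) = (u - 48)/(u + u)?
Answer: 37/50 + 42*√42 ≈ 272.93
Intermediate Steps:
H(u) = (-48 + u)/(2*u) (H(u) = (-48 + u)/((2*u)) = (-48 + u)*(1/(2*u)) = (-48 + u)/(2*u))
l(q) = q^(3/2)
H(-100) + l(42) = (½)*(-48 - 100)/(-100) + 42^(3/2) = (½)*(-1/100)*(-148) + 42*√42 = 37/50 + 42*√42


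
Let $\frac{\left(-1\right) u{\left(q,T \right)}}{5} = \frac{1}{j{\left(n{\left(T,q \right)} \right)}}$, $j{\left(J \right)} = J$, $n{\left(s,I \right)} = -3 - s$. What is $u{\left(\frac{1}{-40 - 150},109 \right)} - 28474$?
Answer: $- \frac{3189083}{112} \approx -28474.0$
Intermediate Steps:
$u{\left(q,T \right)} = - \frac{5}{-3 - T}$
$u{\left(\frac{1}{-40 - 150},109 \right)} - 28474 = \frac{5}{3 + 109} - 28474 = \frac{5}{112} - 28474 = - \frac{3189083}{112}$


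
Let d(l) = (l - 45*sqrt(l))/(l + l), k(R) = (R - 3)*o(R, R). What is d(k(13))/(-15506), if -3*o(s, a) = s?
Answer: -1/31012 - 9*I*sqrt(390)/806312 ≈ -3.2246e-5 - 0.00022043*I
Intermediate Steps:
o(s, a) = -s/3
k(R) = -R*(-3 + R)/3 (k(R) = (R - 3)*(-R/3) = (-3 + R)*(-R/3) = -R*(-3 + R)/3)
d(l) = (l - 45*sqrt(l))/(2*l) (d(l) = (l - 45*sqrt(l))/((2*l)) = (l - 45*sqrt(l))*(1/(2*l)) = (l - 45*sqrt(l))/(2*l))
d(k(13))/(-15506) = (1/2 - 45*sqrt(39)/(13*sqrt(3 - 1*13))/2)/(-15506) = (1/2 - 45*sqrt(39)/(13*sqrt(3 - 13))/2)*(-1/15506) = (1/2 - 45*(-I*sqrt(390)/130)/2)*(-1/15506) = (1/2 - (-9)*I*sqrt(390)/52)*(-1/15506) = (1/2 + 9*I*sqrt(390)/52)*(-1/15506) = -1/31012 - 9*I*sqrt(390)/806312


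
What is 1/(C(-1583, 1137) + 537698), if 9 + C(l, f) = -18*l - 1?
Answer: 1/566182 ≈ 1.7662e-6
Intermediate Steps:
C(l, f) = -10 - 18*l (C(l, f) = -9 + (-18*l - 1) = -9 + (-1 - 18*l) = -10 - 18*l)
1/(C(-1583, 1137) + 537698) = 1/((-10 - 18*(-1583)) + 537698) = 1/((-10 + 28494) + 537698) = 1/(28484 + 537698) = 1/566182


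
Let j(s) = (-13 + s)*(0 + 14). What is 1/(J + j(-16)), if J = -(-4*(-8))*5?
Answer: -1/566 ≈ -0.0017668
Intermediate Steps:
j(s) = -182 + 14*s (j(s) = (-13 + s)*14 = -182 + 14*s)
J = -160 (J = -32*5 = -1*160 = -160)
1/(J + j(-16)) = 1/(-160 + (-182 + 14*(-16))) = 1/(-160 + (-182 - 224)) = 1/(-160 - 406) = 1/(-566) = -1/566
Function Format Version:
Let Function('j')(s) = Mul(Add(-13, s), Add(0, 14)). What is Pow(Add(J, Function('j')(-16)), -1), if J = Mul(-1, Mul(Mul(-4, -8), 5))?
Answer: Rational(-1, 566) ≈ -0.0017668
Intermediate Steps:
Function('j')(s) = Add(-182, Mul(14, s)) (Function('j')(s) = Mul(Add(-13, s), 14) = Add(-182, Mul(14, s)))
J = -160 (J = Mul(-1, Mul(32, 5)) = Mul(-1, 160) = -160)
Pow(Add(J, Function('j')(-16)), -1) = Pow(Add(-160, Add(-182, Mul(14, -16))), -1) = Pow(Add(-160, Add(-182, -224)), -1) = Pow(Add(-160, -406), -1) = Pow(-566, -1) = Rational(-1, 566)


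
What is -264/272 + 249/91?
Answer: 5463/3094 ≈ 1.7657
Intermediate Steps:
-264/272 + 249/91 = -264*1/272 + 249*(1/91) = -33/34 + 249/91 = 5463/3094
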